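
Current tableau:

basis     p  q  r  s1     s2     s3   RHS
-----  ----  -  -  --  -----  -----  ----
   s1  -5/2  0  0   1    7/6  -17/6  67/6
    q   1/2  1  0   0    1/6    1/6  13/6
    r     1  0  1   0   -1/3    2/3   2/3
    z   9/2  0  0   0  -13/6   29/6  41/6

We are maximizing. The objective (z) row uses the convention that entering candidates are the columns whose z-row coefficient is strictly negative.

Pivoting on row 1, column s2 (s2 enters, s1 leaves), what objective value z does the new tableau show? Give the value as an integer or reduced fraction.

193/7

Minimum ratio for s2: (67/6)/(7/6) = 67/7.
z changes by −(z-row coeff of s2)·ratio = −(-13/6)·(67/7) = 871/42.
New z = 41/6 + (871/42) = 193/7.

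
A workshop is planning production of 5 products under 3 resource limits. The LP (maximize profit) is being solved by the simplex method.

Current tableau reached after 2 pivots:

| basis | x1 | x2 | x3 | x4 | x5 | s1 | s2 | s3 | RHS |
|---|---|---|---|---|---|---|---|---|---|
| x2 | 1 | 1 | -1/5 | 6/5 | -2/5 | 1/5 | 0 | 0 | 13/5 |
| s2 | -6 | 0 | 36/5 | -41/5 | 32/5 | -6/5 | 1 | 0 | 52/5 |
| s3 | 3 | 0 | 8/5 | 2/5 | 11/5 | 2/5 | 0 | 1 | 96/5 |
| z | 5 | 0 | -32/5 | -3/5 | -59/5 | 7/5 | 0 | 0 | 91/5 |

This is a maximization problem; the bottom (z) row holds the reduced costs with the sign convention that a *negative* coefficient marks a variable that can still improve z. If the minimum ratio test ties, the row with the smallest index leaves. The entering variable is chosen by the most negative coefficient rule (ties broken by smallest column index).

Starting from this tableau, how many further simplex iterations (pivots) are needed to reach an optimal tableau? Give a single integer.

pivot: x5 in, s2 out → z = 299/8
pivot: x4 in, x2 out → z = 2457/22
No improving column remains; optimal.

2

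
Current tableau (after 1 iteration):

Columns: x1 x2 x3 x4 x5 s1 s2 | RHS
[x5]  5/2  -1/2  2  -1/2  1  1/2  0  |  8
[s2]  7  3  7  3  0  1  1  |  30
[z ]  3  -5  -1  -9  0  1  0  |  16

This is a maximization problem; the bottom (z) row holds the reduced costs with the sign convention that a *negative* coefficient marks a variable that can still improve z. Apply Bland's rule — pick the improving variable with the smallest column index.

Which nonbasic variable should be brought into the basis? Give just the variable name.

Objective-row coefficients: x1: 3, x2: -5, x3: -1, x4: -9, x5: 0, s1: 1, s2: 0.
Improving columns: x2, x3, x4. Bland's rule picks the smallest column index → x2.

x2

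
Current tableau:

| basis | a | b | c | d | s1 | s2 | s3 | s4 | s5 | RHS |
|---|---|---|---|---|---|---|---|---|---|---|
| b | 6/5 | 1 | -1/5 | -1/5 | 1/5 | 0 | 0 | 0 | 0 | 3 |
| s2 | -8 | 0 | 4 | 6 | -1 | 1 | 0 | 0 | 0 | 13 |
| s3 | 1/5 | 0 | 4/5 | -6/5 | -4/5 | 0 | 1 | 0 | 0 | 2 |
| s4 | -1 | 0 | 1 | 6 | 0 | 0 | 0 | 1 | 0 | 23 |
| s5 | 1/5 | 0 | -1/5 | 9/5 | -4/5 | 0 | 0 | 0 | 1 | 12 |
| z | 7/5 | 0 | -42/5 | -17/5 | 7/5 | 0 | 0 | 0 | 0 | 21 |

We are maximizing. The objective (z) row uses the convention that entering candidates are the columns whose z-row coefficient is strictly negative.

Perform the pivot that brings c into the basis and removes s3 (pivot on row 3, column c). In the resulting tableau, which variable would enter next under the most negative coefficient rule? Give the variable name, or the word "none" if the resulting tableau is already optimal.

Pivot element 4/5. New z-row = old z-row − (-42/5)·(row 3/(4/5)).
Updated z-row coefficients: a: 7/2, b: 0, c: 0, d: -16, s1: -7, s2: 0, s3: 21/2, s4: 0, s5: 0.
The most negative is -16 in column d, so d would enter next.

d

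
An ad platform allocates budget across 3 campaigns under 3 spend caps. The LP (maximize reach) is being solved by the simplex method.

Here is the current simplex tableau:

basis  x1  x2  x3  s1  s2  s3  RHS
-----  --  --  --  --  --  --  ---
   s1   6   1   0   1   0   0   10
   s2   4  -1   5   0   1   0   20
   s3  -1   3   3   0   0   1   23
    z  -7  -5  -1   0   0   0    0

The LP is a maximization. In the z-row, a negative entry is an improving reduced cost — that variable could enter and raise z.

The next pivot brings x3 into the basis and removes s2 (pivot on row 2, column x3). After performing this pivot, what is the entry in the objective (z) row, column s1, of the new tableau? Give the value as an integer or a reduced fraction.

Pivot element is row 2, column x3: 5.
Normalize row 2: new (row 2, s1) = 0/5 = 0.
z-row ← z-row − (-1)·(new row 2): 0 − (-1)·0 = 0.

0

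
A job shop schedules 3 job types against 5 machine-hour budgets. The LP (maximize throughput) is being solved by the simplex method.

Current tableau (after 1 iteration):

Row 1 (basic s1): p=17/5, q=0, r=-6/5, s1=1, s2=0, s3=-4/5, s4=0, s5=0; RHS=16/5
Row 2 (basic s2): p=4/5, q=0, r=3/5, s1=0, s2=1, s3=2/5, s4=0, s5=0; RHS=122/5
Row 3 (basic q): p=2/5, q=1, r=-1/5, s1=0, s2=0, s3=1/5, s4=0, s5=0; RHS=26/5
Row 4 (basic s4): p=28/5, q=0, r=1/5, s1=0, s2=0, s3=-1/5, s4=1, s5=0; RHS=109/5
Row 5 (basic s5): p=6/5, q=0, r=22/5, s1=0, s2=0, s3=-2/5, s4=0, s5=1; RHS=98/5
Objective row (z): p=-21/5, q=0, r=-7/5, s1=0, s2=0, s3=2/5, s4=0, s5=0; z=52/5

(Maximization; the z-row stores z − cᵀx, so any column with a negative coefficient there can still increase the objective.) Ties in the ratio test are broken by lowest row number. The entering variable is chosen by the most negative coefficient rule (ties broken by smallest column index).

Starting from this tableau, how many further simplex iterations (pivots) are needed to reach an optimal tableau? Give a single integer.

3

pivot: p in, s1 out → z = 244/17
pivot: r in, s5 out → z = 1041/41
pivot: s3 in, s4 out → z = 30
No improving column remains; optimal.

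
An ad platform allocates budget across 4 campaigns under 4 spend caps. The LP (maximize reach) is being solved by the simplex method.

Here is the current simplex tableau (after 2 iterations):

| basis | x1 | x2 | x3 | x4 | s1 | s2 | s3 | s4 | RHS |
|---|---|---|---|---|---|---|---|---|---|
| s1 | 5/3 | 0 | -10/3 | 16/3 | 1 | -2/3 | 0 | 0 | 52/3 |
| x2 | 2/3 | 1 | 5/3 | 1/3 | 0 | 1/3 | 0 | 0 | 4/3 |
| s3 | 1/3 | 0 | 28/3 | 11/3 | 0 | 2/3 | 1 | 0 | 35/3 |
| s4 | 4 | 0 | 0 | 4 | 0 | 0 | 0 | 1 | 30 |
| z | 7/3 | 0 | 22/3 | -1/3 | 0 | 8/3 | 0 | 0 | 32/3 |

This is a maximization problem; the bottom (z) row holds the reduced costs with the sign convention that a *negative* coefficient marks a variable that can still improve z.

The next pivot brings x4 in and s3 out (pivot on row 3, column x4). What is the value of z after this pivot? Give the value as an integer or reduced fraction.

129/11

Minimum ratio for x4: (35/3)/(11/3) = 35/11.
z changes by −(z-row coeff of x4)·ratio = −(-1/3)·(35/11) = 35/33.
New z = 32/3 + (35/33) = 129/11.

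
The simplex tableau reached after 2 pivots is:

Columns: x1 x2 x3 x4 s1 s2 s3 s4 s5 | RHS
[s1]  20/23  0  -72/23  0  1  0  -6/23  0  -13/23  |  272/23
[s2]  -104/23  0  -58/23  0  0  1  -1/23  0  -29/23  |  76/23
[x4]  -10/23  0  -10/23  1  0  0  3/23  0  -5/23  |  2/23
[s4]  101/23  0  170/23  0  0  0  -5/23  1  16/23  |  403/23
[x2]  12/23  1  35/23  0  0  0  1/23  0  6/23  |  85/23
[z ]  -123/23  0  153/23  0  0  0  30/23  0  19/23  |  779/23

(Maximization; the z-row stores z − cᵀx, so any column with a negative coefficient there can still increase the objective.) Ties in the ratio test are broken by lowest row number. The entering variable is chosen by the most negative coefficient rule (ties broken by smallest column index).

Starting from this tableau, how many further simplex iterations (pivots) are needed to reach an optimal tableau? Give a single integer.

pivot: x1 in, s4 out → z = 5576/101
No improving column remains; optimal.

1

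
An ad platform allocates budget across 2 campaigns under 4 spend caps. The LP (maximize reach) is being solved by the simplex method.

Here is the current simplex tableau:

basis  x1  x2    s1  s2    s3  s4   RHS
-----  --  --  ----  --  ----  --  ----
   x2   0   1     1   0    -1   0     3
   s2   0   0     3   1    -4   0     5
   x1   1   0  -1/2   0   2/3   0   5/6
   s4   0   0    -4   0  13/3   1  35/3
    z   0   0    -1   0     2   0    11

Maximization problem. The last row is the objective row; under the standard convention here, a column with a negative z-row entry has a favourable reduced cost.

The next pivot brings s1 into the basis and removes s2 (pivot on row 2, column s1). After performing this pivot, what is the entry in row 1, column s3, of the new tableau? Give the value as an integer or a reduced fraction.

1/3

Pivot element is row 2, column s1: 3.
Normalize row 2: new (row 2, s3) = (-4)/3 = -4/3.
row 1 ← row 1 − 1·(new row 2): -1 − 1·(-4/3) = 1/3.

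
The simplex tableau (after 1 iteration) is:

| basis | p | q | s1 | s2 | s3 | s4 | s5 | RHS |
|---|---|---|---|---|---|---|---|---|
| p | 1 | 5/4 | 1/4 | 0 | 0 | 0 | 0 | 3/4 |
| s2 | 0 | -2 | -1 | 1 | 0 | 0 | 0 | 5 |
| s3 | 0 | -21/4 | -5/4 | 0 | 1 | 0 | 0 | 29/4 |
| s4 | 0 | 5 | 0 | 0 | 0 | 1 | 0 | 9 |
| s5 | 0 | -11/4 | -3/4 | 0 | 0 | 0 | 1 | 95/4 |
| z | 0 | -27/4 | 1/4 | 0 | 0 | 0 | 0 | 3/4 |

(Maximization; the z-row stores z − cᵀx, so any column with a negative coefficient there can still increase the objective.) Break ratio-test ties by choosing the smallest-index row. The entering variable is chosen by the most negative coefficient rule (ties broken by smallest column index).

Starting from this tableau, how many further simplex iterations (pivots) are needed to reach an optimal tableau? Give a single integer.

1

pivot: q in, p out → z = 24/5
No improving column remains; optimal.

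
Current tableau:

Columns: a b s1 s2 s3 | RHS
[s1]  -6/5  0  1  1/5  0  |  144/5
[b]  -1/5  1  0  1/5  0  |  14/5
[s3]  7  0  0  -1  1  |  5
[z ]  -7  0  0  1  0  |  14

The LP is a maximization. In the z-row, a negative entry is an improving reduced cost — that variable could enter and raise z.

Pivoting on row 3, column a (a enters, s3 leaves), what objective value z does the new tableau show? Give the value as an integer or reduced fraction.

19

Minimum ratio for a: 5/7 = 5/7.
z changes by −(z-row coeff of a)·ratio = −(-7)·(5/7) = 5.
New z = 14 + 5 = 19.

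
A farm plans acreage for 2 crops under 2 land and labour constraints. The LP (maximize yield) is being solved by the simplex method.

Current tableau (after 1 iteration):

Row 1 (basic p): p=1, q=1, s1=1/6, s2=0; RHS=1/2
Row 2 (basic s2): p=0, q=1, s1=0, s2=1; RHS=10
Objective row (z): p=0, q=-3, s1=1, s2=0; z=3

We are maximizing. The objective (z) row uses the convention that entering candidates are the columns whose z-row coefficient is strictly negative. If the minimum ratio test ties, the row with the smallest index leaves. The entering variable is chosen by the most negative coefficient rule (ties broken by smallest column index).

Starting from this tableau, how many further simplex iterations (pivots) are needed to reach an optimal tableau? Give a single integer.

1

pivot: q in, p out → z = 9/2
No improving column remains; optimal.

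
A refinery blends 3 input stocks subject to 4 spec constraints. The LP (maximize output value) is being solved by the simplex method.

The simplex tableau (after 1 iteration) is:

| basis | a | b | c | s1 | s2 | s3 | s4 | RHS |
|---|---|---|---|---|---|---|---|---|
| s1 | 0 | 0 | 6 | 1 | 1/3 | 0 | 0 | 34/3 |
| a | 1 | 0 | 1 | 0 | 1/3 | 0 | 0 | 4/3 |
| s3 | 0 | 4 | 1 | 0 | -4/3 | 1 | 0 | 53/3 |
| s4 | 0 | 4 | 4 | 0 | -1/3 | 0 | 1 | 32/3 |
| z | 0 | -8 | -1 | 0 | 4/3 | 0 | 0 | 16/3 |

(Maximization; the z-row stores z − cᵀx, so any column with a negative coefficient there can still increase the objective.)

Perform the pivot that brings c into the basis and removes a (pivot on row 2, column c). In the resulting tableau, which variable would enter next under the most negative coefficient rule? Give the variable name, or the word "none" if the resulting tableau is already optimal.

b

Pivot element 1. New z-row = old z-row − (-1)·(row 2/1).
Updated z-row coefficients: a: 1, b: -8, c: 0, s1: 0, s2: 5/3, s3: 0, s4: 0.
The most negative is -8 in column b, so b would enter next.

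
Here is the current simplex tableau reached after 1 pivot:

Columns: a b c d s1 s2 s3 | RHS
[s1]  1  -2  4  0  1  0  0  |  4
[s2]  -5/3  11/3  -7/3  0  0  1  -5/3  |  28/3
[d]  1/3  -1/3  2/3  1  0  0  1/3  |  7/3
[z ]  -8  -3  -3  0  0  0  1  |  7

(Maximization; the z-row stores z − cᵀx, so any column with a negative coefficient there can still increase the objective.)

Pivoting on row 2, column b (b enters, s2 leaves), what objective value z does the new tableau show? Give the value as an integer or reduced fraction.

Minimum ratio for b: (28/3)/(11/3) = 28/11.
z changes by −(z-row coeff of b)·ratio = −(-3)·(28/11) = 84/11.
New z = 7 + (84/11) = 161/11.

161/11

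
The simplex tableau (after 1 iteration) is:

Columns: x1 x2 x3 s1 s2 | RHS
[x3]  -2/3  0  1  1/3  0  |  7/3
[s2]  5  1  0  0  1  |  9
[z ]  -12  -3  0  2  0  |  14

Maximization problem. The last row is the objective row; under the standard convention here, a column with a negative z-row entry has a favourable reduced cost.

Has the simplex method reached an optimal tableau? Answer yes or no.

no

Column x1 has objective-row coefficient -12, which is negative; an improving pivot exists, so not yet optimal.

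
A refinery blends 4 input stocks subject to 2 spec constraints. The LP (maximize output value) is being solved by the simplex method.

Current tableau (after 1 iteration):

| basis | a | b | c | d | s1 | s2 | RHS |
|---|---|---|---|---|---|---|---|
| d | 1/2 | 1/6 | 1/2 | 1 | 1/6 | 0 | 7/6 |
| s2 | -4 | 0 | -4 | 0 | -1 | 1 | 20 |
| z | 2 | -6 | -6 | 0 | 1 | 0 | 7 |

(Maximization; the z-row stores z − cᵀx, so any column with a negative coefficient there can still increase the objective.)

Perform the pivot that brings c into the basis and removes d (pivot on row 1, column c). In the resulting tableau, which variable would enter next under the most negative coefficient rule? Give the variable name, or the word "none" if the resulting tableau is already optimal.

b

Pivot element 1/2. New z-row = old z-row − (-6)·(row 1/(1/2)).
Updated z-row coefficients: a: 8, b: -4, c: 0, d: 12, s1: 3, s2: 0.
The most negative is -4 in column b, so b would enter next.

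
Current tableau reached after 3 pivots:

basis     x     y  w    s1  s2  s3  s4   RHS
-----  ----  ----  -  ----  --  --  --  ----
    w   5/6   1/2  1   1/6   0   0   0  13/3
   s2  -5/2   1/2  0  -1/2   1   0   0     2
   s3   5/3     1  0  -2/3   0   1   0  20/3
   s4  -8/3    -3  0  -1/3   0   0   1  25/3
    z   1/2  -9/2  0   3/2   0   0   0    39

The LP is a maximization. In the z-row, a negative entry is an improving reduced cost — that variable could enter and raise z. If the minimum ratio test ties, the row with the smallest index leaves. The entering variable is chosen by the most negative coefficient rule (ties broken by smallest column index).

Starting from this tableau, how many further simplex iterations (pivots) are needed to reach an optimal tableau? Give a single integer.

3

pivot: y in, s2 out → z = 57
pivot: x in, s3 out → z = 329/5
pivot: s1 in, w out → z = 348/5
No improving column remains; optimal.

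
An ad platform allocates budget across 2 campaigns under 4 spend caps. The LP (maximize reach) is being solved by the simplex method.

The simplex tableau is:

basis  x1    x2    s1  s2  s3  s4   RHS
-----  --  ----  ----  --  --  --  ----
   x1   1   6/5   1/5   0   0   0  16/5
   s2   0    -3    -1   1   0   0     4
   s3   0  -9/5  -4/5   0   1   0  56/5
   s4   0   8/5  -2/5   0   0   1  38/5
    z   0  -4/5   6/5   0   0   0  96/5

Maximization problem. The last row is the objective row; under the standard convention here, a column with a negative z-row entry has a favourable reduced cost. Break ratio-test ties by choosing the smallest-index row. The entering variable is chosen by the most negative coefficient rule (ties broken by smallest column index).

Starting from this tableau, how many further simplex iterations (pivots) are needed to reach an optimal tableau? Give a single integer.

pivot: x2 in, x1 out → z = 64/3
No improving column remains; optimal.

1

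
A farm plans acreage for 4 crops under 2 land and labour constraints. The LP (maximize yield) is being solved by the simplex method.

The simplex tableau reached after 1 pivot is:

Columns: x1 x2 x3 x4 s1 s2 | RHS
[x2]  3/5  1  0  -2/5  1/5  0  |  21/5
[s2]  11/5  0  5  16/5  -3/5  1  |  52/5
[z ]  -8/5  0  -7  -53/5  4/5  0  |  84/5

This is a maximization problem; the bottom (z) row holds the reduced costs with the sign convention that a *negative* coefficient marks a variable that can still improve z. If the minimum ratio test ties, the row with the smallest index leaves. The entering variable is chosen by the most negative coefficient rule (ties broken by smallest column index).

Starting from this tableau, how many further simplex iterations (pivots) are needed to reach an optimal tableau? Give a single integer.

pivot: x4 in, s2 out → z = 205/4
pivot: s1 in, x2 out → z = 207/2
No improving column remains; optimal.

2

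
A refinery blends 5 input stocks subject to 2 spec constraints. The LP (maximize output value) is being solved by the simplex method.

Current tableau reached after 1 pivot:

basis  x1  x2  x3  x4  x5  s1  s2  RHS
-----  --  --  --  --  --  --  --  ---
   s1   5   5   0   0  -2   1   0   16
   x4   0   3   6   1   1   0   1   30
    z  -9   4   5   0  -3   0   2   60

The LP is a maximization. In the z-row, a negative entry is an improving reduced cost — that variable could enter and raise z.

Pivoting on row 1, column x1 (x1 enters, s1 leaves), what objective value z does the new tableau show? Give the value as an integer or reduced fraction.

Minimum ratio for x1: 16/5 = 16/5.
z changes by −(z-row coeff of x1)·ratio = −(-9)·(16/5) = 144/5.
New z = 60 + (144/5) = 444/5.

444/5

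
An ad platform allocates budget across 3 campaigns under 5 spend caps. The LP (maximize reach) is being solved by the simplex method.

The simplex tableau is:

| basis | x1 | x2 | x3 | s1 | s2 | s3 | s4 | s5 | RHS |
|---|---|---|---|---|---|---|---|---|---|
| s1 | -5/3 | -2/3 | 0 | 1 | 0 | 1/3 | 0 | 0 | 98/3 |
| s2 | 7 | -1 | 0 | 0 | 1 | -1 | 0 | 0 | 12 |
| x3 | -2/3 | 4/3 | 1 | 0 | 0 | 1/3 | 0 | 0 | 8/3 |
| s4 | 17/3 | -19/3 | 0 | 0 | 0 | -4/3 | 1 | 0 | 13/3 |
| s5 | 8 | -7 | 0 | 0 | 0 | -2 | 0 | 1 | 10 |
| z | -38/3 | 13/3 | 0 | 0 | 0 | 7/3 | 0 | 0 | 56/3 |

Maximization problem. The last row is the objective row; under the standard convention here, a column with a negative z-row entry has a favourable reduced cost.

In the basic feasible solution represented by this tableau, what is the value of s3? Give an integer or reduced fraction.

s3 is nonbasic (not in the basis column), so its value in the current BFS is 0.

0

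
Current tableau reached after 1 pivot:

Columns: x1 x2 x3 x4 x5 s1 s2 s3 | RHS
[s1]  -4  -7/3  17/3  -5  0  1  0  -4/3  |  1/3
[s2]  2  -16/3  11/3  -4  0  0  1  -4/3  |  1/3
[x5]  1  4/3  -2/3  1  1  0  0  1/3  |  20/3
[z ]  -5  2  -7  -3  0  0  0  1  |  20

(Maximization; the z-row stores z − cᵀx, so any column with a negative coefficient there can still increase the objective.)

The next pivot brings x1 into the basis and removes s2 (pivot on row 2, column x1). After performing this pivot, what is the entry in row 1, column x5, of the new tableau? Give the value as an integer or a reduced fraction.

0

Pivot element is row 2, column x1: 2.
Normalize row 2: new (row 2, x5) = 0/2 = 0.
row 1 ← row 1 − (-4)·(new row 2): 0 − (-4)·0 = 0.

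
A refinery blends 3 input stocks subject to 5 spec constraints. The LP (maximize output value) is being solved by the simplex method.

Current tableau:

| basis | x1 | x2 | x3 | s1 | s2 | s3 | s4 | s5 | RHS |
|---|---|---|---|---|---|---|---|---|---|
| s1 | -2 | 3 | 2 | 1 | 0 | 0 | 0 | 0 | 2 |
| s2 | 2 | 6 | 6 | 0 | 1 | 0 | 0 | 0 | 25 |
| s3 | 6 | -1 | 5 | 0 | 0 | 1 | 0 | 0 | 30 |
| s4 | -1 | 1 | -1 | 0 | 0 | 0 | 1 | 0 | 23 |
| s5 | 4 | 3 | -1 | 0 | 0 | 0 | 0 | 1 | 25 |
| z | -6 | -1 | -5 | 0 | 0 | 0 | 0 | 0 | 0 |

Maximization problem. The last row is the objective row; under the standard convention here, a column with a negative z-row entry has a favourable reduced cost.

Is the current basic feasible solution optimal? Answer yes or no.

no

Column x1 has objective-row coefficient -6, which is negative; an improving pivot exists, so not yet optimal.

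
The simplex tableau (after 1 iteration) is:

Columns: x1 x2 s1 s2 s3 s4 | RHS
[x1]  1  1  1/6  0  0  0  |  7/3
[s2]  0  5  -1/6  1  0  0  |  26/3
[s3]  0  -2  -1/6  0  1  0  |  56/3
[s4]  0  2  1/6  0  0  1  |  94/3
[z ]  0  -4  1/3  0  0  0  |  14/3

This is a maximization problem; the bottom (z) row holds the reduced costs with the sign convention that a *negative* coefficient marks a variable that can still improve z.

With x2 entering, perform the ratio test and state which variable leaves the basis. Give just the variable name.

s2

Ratios: row 1 (x1): (7/3)/1 = 7/3; row 2 (s2): (26/3)/5 = 26/15; row 3 (s3): entry -2 ≤ 0, skip; row 4 (s4): (94/3)/2 = 47/3.
Minimum ratio 26/15 is in the s2 row, so s2 leaves.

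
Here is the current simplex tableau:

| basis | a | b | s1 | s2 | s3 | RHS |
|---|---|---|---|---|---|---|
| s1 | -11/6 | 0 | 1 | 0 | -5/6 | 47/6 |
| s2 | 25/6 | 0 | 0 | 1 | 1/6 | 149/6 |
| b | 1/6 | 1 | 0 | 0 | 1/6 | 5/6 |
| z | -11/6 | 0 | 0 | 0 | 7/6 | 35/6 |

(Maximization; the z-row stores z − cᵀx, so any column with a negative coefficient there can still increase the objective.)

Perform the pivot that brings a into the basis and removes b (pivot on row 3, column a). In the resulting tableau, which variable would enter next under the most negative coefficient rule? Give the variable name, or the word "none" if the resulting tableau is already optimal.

none

Pivot element 1/6. New z-row = old z-row − (-11/6)·(row 3/(1/6)).
Updated z-row coefficients: a: 0, b: 11, s1: 0, s2: 0, s3: 3.
No coefficient is strictly negative; the tableau after this pivot is optimal.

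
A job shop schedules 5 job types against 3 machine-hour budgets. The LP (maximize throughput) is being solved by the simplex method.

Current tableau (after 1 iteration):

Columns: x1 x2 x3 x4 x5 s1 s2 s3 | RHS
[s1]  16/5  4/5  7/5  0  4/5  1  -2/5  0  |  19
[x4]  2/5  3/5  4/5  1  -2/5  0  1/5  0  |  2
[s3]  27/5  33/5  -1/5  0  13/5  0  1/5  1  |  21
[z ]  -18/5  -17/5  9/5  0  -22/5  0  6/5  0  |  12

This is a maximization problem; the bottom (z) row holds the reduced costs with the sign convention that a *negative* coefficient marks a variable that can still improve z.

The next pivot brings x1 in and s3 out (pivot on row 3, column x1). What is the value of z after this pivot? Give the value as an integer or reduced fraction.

26

Minimum ratio for x1: 21/(27/5) = 35/9.
z changes by −(z-row coeff of x1)·ratio = −(-18/5)·(35/9) = 14.
New z = 12 + 14 = 26.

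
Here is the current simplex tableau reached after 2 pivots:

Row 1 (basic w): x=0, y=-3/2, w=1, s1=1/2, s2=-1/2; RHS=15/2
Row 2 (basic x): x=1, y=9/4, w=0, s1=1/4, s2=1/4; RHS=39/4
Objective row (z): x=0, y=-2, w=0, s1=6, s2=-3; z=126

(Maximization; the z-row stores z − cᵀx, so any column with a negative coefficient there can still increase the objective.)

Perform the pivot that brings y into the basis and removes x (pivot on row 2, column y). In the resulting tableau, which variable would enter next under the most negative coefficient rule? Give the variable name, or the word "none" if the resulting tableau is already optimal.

Pivot element 9/4. New z-row = old z-row − (-2)·(row 2/(9/4)).
Updated z-row coefficients: x: 8/9, y: 0, w: 0, s1: 56/9, s2: -25/9.
The most negative is -25/9 in column s2, so s2 would enter next.

s2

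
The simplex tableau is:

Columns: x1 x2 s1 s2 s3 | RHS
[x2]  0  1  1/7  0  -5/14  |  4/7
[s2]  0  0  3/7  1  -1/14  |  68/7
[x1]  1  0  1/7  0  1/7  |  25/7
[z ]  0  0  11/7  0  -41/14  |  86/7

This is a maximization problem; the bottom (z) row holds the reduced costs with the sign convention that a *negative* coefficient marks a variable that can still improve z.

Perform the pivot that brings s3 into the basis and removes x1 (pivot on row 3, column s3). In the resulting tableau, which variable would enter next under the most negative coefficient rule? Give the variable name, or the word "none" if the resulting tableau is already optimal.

none

Pivot element 1/7. New z-row = old z-row − (-41/14)·(row 3/(1/7)).
Updated z-row coefficients: x1: 41/2, x2: 0, s1: 9/2, s2: 0, s3: 0.
No coefficient is strictly negative; the tableau after this pivot is optimal.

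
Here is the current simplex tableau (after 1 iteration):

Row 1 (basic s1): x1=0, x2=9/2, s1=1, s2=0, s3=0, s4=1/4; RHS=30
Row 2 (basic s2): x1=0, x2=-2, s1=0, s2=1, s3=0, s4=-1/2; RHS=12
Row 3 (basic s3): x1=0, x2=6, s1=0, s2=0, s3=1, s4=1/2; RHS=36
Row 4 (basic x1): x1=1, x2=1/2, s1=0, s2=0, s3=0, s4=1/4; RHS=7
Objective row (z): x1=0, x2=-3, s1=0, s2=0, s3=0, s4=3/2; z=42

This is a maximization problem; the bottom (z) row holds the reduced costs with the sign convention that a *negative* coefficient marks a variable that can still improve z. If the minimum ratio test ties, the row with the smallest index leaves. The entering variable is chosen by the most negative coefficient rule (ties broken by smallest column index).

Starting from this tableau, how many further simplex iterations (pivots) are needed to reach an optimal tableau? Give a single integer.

1

pivot: x2 in, s3 out → z = 60
No improving column remains; optimal.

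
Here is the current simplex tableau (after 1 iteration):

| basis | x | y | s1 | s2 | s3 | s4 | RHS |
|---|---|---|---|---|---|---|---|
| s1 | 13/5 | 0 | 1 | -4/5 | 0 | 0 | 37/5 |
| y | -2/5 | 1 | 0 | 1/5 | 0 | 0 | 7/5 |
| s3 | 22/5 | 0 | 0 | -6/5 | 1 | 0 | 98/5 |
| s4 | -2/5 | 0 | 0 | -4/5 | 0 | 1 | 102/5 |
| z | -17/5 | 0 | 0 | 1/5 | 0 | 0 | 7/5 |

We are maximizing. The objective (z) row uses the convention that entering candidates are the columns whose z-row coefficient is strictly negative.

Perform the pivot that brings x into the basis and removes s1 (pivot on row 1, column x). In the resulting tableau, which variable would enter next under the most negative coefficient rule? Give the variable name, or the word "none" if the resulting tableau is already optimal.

s2

Pivot element 13/5. New z-row = old z-row − (-17/5)·(row 1/(13/5)).
Updated z-row coefficients: x: 0, y: 0, s1: 17/13, s2: -11/13, s3: 0, s4: 0.
The most negative is -11/13 in column s2, so s2 would enter next.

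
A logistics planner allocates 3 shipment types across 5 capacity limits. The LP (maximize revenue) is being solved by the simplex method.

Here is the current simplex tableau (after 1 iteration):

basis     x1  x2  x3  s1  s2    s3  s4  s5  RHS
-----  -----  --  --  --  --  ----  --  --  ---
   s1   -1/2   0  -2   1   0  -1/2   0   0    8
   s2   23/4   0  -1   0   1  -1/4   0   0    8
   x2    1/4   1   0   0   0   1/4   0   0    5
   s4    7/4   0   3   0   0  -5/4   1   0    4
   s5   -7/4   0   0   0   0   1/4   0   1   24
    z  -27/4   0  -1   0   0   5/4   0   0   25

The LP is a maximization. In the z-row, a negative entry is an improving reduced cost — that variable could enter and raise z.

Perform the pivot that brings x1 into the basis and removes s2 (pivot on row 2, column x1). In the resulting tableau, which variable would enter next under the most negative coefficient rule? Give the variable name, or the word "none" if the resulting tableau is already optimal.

x3

Pivot element 23/4. New z-row = old z-row − (-27/4)·(row 2/(23/4)).
Updated z-row coefficients: x1: 0, x2: 0, x3: -50/23, s1: 0, s2: 27/23, s3: 22/23, s4: 0, s5: 0.
The most negative is -50/23 in column x3, so x3 would enter next.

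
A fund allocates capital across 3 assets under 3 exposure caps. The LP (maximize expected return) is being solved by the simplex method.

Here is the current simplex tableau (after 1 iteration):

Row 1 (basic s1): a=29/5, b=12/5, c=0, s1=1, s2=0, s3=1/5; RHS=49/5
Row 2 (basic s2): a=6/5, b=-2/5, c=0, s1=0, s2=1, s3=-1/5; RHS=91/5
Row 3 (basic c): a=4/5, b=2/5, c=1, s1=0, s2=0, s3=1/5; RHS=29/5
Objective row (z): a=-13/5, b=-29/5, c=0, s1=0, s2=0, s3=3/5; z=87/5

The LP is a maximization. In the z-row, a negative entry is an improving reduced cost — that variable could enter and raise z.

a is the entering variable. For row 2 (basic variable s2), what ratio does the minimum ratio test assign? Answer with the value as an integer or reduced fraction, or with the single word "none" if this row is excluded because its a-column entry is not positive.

91/6

Ratio = RHS / (a entry) = (91/5) / (6/5) = 91/6.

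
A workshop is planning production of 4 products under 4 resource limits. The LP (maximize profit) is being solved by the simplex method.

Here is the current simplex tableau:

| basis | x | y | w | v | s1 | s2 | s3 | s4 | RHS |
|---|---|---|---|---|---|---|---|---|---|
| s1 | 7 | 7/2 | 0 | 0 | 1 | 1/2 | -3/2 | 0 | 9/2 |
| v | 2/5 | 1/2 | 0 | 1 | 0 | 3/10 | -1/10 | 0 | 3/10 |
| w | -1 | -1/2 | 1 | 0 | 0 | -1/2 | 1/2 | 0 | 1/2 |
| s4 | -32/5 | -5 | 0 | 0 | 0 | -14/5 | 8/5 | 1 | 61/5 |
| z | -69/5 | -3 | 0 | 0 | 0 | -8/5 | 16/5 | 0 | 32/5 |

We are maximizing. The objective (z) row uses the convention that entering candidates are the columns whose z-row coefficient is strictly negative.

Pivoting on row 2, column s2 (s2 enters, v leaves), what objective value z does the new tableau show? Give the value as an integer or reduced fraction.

8

Minimum ratio for s2: (3/10)/(3/10) = 1.
z changes by −(z-row coeff of s2)·ratio = −(-8/5)·1 = 8/5.
New z = 32/5 + (8/5) = 8.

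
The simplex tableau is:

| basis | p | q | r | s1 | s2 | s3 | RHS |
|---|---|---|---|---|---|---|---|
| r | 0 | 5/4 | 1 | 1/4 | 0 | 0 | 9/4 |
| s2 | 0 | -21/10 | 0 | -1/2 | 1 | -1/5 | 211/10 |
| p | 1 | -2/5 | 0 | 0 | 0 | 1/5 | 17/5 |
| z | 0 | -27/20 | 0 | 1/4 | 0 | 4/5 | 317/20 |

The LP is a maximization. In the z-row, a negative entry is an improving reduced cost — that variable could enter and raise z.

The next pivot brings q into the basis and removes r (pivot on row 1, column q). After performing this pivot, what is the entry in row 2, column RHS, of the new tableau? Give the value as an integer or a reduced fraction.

622/25

Pivot element is row 1, column q: 5/4.
Normalize row 1: new (row 1, RHS) = (9/4)/(5/4) = 9/5.
row 2 ← row 2 − (-21/10)·(new row 1): 211/10 − (-21/10)·(9/5) = 622/25.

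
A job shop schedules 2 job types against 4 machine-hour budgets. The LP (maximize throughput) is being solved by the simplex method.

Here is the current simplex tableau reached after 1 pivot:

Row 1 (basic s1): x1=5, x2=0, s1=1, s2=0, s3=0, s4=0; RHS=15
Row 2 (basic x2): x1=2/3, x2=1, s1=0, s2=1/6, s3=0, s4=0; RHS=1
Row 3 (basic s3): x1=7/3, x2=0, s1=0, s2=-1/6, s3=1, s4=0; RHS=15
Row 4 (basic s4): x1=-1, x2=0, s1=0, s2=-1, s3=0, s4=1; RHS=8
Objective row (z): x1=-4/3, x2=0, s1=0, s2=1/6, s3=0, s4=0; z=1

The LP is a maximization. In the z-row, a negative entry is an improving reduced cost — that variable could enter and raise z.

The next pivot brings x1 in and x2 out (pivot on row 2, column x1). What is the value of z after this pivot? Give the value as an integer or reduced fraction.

3

Minimum ratio for x1: 1/(2/3) = 3/2.
z changes by −(z-row coeff of x1)·ratio = −(-4/3)·(3/2) = 2.
New z = 1 + 2 = 3.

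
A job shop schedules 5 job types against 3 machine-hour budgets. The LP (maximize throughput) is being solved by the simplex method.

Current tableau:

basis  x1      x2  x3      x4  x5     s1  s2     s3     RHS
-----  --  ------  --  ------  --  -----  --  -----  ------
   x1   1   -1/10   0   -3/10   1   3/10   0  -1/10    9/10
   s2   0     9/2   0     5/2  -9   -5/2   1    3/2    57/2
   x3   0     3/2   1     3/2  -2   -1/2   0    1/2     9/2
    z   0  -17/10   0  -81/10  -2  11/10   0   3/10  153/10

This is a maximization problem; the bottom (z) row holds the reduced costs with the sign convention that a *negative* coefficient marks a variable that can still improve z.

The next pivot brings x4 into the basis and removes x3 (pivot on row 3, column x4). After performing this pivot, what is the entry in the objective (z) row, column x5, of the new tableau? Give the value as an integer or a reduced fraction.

Pivot element is row 3, column x4: 3/2.
Normalize row 3: new (row 3, x5) = (-2)/(3/2) = -4/3.
z-row ← z-row − (-81/10)·(new row 3): -2 − (-81/10)·(-4/3) = -64/5.

-64/5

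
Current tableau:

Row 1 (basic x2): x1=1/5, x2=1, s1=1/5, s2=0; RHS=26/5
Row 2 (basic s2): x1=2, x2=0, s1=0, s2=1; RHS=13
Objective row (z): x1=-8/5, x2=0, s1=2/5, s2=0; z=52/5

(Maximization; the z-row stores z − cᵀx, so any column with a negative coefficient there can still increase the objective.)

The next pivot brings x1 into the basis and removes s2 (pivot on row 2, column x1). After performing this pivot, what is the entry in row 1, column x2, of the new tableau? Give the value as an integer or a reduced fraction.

Pivot element is row 2, column x1: 2.
Normalize row 2: new (row 2, x2) = 0/2 = 0.
row 1 ← row 1 − (1/5)·(new row 2): 1 − (1/5)·0 = 1.

1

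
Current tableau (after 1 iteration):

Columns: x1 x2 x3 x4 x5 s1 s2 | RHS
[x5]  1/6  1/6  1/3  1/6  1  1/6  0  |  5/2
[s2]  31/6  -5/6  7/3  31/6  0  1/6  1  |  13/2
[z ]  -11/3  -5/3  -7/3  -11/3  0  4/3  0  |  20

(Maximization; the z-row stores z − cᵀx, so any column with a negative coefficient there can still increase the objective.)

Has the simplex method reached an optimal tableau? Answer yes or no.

no

Column x1 has objective-row coefficient -11/3, which is negative; an improving pivot exists, so not yet optimal.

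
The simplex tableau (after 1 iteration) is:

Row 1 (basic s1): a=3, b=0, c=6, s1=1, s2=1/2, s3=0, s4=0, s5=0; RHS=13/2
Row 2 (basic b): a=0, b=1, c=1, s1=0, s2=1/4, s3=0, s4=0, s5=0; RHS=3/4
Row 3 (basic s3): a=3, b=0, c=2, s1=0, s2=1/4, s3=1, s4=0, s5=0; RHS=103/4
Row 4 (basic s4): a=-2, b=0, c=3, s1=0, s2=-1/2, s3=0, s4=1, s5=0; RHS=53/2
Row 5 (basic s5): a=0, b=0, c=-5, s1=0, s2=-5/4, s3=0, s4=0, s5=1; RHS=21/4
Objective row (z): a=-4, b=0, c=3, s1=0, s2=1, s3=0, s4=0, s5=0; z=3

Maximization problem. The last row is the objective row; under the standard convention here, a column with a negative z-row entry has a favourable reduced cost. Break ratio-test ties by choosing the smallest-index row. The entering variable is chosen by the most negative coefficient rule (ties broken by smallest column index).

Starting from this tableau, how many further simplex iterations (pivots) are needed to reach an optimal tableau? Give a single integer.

1

pivot: a in, s1 out → z = 35/3
No improving column remains; optimal.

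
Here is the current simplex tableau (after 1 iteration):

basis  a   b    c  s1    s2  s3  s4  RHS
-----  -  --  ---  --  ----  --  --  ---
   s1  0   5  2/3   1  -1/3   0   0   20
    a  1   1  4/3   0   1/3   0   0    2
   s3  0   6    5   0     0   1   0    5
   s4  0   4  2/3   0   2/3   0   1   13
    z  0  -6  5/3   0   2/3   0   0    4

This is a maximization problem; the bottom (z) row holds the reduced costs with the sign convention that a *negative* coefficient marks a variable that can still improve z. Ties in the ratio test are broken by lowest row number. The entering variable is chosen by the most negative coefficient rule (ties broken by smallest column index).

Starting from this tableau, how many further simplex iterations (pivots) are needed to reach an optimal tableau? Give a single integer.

1

pivot: b in, s3 out → z = 9
No improving column remains; optimal.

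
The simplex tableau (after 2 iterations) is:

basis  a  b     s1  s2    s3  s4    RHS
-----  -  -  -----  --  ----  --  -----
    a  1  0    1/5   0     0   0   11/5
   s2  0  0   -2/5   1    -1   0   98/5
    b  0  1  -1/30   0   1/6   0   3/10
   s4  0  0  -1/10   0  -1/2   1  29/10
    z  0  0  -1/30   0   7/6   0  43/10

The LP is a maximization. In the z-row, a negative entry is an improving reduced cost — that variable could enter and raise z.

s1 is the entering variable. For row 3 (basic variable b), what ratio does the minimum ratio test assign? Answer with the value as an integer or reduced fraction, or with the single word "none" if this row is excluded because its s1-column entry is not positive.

none

The s1 entry in row 3 is -1/30 ≤ 0, so this row gives no ratio.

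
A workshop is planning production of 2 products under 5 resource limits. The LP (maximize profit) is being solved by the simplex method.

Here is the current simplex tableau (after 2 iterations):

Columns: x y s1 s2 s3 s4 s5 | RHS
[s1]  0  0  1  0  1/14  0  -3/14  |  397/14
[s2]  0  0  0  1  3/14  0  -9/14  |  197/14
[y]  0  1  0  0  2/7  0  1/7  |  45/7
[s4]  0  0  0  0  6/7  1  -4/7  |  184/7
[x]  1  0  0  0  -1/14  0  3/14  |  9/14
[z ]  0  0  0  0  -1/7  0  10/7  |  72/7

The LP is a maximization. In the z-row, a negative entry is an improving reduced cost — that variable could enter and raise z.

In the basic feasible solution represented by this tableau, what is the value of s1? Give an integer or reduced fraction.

397/14

s1 is basic (row 1); its value is the RHS of that row: 397/14.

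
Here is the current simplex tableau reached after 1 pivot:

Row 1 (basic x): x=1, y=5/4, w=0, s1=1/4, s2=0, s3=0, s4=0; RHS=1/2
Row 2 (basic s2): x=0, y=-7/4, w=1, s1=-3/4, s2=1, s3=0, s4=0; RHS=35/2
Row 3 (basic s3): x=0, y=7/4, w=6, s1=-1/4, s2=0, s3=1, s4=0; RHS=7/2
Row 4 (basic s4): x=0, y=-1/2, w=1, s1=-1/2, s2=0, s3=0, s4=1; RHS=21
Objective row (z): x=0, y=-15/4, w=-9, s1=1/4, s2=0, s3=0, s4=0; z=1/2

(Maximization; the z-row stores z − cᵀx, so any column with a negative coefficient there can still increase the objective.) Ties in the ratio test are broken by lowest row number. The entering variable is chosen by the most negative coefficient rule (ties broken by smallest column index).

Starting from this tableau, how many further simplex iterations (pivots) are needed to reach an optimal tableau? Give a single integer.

2

pivot: w in, s3 out → z = 23/4
pivot: y in, x out → z = 31/5
No improving column remains; optimal.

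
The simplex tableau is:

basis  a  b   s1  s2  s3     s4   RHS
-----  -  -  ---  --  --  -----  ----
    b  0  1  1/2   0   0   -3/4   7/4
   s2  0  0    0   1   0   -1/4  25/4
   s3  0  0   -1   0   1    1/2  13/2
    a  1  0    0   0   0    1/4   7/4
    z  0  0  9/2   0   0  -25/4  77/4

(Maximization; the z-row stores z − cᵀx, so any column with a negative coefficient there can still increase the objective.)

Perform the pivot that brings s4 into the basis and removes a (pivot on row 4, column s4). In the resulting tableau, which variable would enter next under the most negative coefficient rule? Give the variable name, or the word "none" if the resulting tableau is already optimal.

none

Pivot element 1/4. New z-row = old z-row − (-25/4)·(row 4/(1/4)).
Updated z-row coefficients: a: 25, b: 0, s1: 9/2, s2: 0, s3: 0, s4: 0.
No coefficient is strictly negative; the tableau after this pivot is optimal.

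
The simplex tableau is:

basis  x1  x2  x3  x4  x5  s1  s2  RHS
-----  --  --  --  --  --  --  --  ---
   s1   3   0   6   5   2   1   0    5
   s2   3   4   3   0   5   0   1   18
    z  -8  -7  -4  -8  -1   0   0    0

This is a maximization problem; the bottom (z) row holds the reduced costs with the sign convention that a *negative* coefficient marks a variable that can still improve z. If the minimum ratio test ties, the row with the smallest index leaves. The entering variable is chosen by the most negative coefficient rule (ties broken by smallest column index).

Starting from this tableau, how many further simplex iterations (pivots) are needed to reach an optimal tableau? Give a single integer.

3

pivot: x1 in, s1 out → z = 40/3
pivot: x2 in, s2 out → z = 433/12
pivot: x4 in, x1 out → z = 79/2
No improving column remains; optimal.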